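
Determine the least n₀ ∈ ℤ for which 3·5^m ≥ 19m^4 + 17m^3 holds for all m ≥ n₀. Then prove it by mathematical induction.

n₀ = 6

At m = 5: 9375 < 14000, so the inequality fails and n₀ ≥ 6. We prove 3·5^m ≥ 19m^4 + 17m^3 for all m ≥ 6.
Base case (m = 6): 3·5^m = 46875 and 19m^4 + 17m^3 = 28296, so 46875 ≥ 28296.
For the inductive step, assume it holds for an arbitrary r ≥ 6, so 3·5^r ≥ 19r^4 + 17r^3.
Then 3·5^(r + 1) = 5·(3·5^r) ≥ 5·(19r^4 + 17r^3).
Also, for r ≥ 6 we have 5·(19r^4 + 17r^3) ≥ 19(r+1)^4 + 17(r+1)^3, since 5·(19r^4 + 17r^3) − (19(r+1)^4 + 17(r+1)^3) = 76r^4 - 8r^3 - 165r^2 - 127r - 36, which is nonnegative for all r ≥ 6.
Combining, 3·5^(r + 1) ≥ 19(r+1)^4 + 17(r+1)^3.
By the principle of mathematical induction, the result holds for all m ≥ 6.
Hence the smallest such n₀ is 6.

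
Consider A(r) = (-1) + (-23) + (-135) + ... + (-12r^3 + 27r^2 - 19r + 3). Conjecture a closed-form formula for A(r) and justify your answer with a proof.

We claim A(r) = -r(3r^3 - 3r^2 - r + 2) for all r ≥ 1.
For the base case r = 1: A(1) = -1, and the closed form gives -1. They agree.
Suppose the result is true for r = j, so A(j) = j(-3j^3 + 3j^2 + j - 2).
Then A(j+1) = A(j) + (-12j^3 - 9j^2 - j - 1) = (j(-3j^3 + 3j^2 + j - 2)) + (-12j^3 - 9j^2 - j - 1).
Simplifying, A(j+1) = -(j + 1)(3j^3 + 6j^2 + 2j + 1) = -(j+1)(3(j+1)^3 - 3(j+1)^2 - (j+1) + 2),
which is the closed form with r = j+1.
By the principle of mathematical induction, the result holds for all r ≥ 1.

A(r) = -r(3r^3 - 3r^2 - r + 2)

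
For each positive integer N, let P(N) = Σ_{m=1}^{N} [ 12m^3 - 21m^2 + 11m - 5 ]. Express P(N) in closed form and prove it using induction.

P(N) = N(3N^3 - N^2 - 2N - 3)

We claim P(N) = N(3N^3 - N^2 - 2N - 3) for all N ≥ 1.
Base case (N = 1): P(1) = -3, and the closed form gives -3. They agree.
Suppose the result is true for N = m, so P(m) = m(3m^3 - m^2 - 2m - 3).
Then P(m+1) = P(m) + (12m^3 + 15m^2 + 5m - 3) = (m(3m^3 - m^2 - 2m - 3)) + (12m^3 + 15m^2 + 5m - 3).
Simplifying, P(m+1) = (m + 1)(3m^3 + 8m^2 + 5m - 3) = (m+1)(3(m+1)^3 - (m+1)^2 - 2(m+1) - 3),
which is the closed form with N = m+1.
Hence, by induction on N, the claim holds for every N ≥ 1.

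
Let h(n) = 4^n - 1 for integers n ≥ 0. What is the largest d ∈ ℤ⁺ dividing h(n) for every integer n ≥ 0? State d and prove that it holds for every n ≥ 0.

d = 3

Computing the first values: h(0) = 0 and h(1) = 3; gcd(0, 3) = 3, so d ≤ 3.
We prove 3 | 4^n - 1 for all n ≥ 0 by induction on n.
For the base case n = 0: h(0) = 0 = 3·(0), so 3 | h(0).
For the inductive step, assume it holds for an arbitrary i ≥ 0, i.e. 3 | h(i). Then
h(i+1) = 4^(i+1) - 1 = 4·(4^i - 1) + 3 = 4·h(i) + 3. The first term is divisible by 3 by the inductive hypothesis, and 3 is divisible by 3. Hence 3 | h(i+1).
By the principle of mathematical induction, the result holds for all n ≥ 0.
Therefore the largest such d is 3.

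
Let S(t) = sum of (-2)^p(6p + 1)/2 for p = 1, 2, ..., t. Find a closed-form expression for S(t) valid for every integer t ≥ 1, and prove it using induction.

S(t) = (-2)^t(2t + 1) - 1

We claim S(t) = (-2)^t(2t + 1) - 1 for all t ≥ 1.
Base step (t = 1): S(1) = -7, and the closed form gives -7. They agree.
Inductive step: suppose the statement holds for some p ≥ 1, so S(p) = (-2)^p(2p + 1) - 1.
Then S(p+1) = S(p) + ((-2)^p(-6p - 7)) = ((-2)^p(2p + 1) - 1) + ((-2)^p(-6p - 7)).
Simplifying, S(p+1) = -4(-2)^p·p - 6(-2)^p - 1 = (-2)^(p+1)(2(p+1) + 1) - 1,
which is the closed form with t = p+1.
Hence, by induction on t, the claim holds for every t ≥ 1.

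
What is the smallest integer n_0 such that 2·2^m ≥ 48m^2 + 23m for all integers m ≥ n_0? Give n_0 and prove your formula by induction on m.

At m = 11: 4096 < 6061, so the inequality fails and n_0 ≥ 12. We prove 2·2^m ≥ 48m^2 + 23m for all m ≥ 12.
When m = 12: 2·2^m = 8192 and 48m^2 + 23m = 7188, so 8192 ≥ 7188.
Suppose the result is true for m = r, so 2·2^r ≥ 48r^2 + 23r.
Then 2·2^(r + 1) = 2·(2·2^r) ≥ 2·(48r^2 + 23r).
Also, for r ≥ 12 we have 2·(48r^2 + 23r) ≥ 48(r+1)^2 + 23(r+1), since 2·(48r^2 + 23r) − (48(r+1)^2 + 23(r+1)) = 48r^2 - 73r - 71, which is nonnegative for all r ≥ 12.
Combining, 2·2^(r + 1) ≥ 48(r+1)^2 + 23(r+1).
This completes the induction.
Hence the smallest such n_0 is 12.

n_0 = 12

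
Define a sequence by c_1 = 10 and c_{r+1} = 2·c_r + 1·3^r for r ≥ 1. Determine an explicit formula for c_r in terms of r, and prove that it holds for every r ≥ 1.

Computing the first terms: c_1 = 10, c_2 = 23, c_3 = 55. This suggests c_r = 7·2^(r - 1) + 3^r.
Base step (r = 1): the formula gives 10 = 10 = c_1.
Suppose the result is true for r = j, so c_j = 7·2^(j - 1) + 3^j.
Then c_{j+1} = 2·c_j + 1·3^j = 2·(7·2^(j - 1) + 3^j) + 1·3^j = 7·2^j + 3^(j + 1) = 7·2^((j+1) - 1) + 3^(j+1),
which is the claimed formula at r = j+1.
By induction, the statement is established for all r ≥ 1.

c_r = 7·2^(r - 1) + 3^r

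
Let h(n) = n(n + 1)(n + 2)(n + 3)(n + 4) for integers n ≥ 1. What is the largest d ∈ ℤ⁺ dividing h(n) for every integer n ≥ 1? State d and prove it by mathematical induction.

d = 120

Computing the first values: h(1) = 120 and h(2) = 720; gcd(120, 720) = 120, so d ≤ 120.
We prove 120 | n(n + 1)(n + 2)(n + 3)(n + 4) for all n ≥ 1 by induction on n.
Base step (n = 1): h(1) = 120 = 120·(1), so 120 | h(1).
For the inductive step, assume it holds for an arbitrary i ≥ 1, i.e. 120 | h(i). Then
h(i+1) − h(i) = (i+1)·(i+2)·(i+3)·(i+4)·(i+5) − i·(i+1)·(i+2)·(i+3)·(i+4) = (i+1)·(i+2)·(i+3)·(i+4)·[(i+5) − i] = 5·(i+1)·(i+2)·(i+3)·(i+4). The product of 4 consecutive integers is divisible by (4)! = 24, so h(i+1) − h(i) is divisible by 5·24 = 120. By the inductive hypothesis 120 | h(i), hence 120 | h(i+1).
By the principle of mathematical induction, the result holds for all n ≥ 1.
Therefore the largest such d is 120.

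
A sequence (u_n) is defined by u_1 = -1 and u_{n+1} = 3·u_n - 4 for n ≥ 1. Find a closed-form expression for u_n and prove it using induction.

Computing the first terms: u_1 = -1, u_2 = -7, u_3 = -25. This suggests u_n = -3^n + 2.
Base case (n = 1): the formula gives -1 = -1 = u_1.
Inductive step: suppose the statement holds for some p ≥ 1, so u_p = -3^p + 2.
Then u_{p+1} = 3·u_p - 4 = 3·(-3^p + 2) - 4 = -3^(p + 1) + 2,
which is the claimed formula at n = p+1.
By the principle of mathematical induction, the result holds for all n ≥ 1.

u_n = -3^n + 2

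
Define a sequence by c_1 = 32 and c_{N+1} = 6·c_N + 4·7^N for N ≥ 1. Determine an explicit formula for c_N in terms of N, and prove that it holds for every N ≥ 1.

c_N = 4·6^(N - 1) + 4·7^N

Computing the first terms: c_1 = 32, c_2 = 220, c_3 = 1516. This suggests c_N = 4·6^(N - 1) + 4·7^N.
When N = 1: the formula gives 32 = 32 = c_1.
Inductive step: assume the claim holds for N = j, so c_j = 4·6^(j - 1) + 4·7^j.
Then c_{j+1} = 6·c_j + 4·7^j = 6·(4·6^(j - 1) + 4·7^j) + 4·7^j = 4·6^j + 4·7^(j + 1) = 4·6^((j+1) - 1) + 4·7^(j+1),
which is the claimed formula at N = j+1.
This completes the induction.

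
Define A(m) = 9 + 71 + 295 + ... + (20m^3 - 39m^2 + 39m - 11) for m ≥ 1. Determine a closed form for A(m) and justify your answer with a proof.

A(m) = m(5m^3 - 3m^2 + 5m + 2)

We claim A(m) = m(5m^3 - 3m^2 + 5m + 2) for all m ≥ 1.
Base step (m = 1): A(1) = 9, and the closed form gives 9. They agree.
For the inductive step, assume it holds for an arbitrary i ≥ 1, so A(i) = i(5i^3 - 3i^2 + 5i + 2).
Then A(i+1) = A(i) + (20i^3 + 21i^2 + 21i + 9) = (i(5i^3 - 3i^2 + 5i + 2)) + (20i^3 + 21i^2 + 21i + 9).
Simplifying, A(i+1) = (i + 1)(5i^3 + 12i^2 + 14i + 9) = (i+1)(5(i+1)^3 - 3(i+1)^2 + 5(i+1) + 2),
which is the closed form with m = i+1.
By induction, the statement is established for all m ≥ 1.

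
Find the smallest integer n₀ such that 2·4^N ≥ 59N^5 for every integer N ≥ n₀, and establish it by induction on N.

n₀ = 12

At N = 11: 8388608 < 9502009, so the inequality fails and n₀ ≥ 12. We prove 2·4^N ≥ 59N^5 for all N ≥ 12.
For the base case N = 12: 2·4^N = 33554432 and 59N^5 = 14681088, so 33554432 ≥ 14681088.
Inductive step: assume the claim holds for N = r, so 2·4^r ≥ 59r^5.
Then 2·4^(r + 1) = 4·(2·4^r) ≥ 4·(59r^5).
Also, for r ≥ 12 we have 4·(59r^5) ≥ 59(r+1)^5, since 4 ≥ (1 + 1/r)^5 for all r ≥ 12.
Combining, 2·4^(r + 1) ≥ 59(r+1)^5.
By induction, the statement is established for all N ≥ 12.
Hence the smallest such n₀ is 12.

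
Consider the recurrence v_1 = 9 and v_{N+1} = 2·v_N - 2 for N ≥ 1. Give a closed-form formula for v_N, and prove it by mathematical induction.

v_N = 7·2^(N - 1) + 2

Computing the first terms: v_1 = 9, v_2 = 16, v_3 = 30. This suggests v_N = 7·2^(N - 1) + 2.
For the base case N = 1: the formula gives 9 = 9 = v_1.
Suppose the result is true for N = p, so v_p = 7·2^(p - 1) + 2.
Then v_{p+1} = 2·v_p - 2 = 2·(7·2^(p - 1) + 2) - 2 = 7·2^p + 2 = 7·2^((p+1) - 1) + 2,
which is the claimed formula at N = p+1.
By induction, the statement is established for all N ≥ 1.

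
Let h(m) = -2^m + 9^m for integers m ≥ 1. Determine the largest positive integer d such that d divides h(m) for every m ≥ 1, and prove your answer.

Computing the first values: h(1) = 7 and h(2) = 77; gcd(7, 77) = 7, so d ≤ 7.
We prove 7 | -2^m + 9^m for all m ≥ 1 by induction on m.
Base case (m = 1): h(1) = 7 = 7·(1), so 7 | h(1).
For the inductive step, assume it holds for an arbitrary k ≥ 1, i.e. 7 | h(k). Then
9^{k+1} − 2^{k+1} = 9·9^k − 2·2^k = 9·(9^k − 2^k) + (7)·2^k. The first term is divisible by 7 by the inductive hypothesis, and the second term (7)·2^k is divisible by 7 since 7 | 7. Hence 7 | h(k+1).
By induction, the statement is established for all m ≥ 1.
Therefore the largest such d is 7.

d = 7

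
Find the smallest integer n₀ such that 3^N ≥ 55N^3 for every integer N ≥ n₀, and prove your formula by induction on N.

n₀ = 10

At N = 9: 19683 < 40095, so the inequality fails and n₀ ≥ 10. We prove 3^N ≥ 55N^3 for all N ≥ 10.
Base case (N = 10): 3^N = 59049 and 55N^3 = 55000, so 59049 ≥ 55000.
Inductive step: suppose the statement holds for some k ≥ 10, so 3^k ≥ 55k^3.
Then 3^(k + 1) = 3·(3^k) ≥ 3·(55k^3).
Also, for k ≥ 10 we have 3·(55k^3) ≥ 55(k+1)^3, since 3 ≥ (1 + 1/k)^3 for all k ≥ 10.
Combining, 3^(k + 1) ≥ 55(k+1)^3.
By the principle of mathematical induction, the result holds for all N ≥ 10.
Hence the smallest such n₀ is 10.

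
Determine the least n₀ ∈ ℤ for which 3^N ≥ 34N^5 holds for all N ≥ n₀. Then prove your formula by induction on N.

n₀ = 16

At N = 15: 14348907 < 25818750, so the inequality fails and n₀ ≥ 16. We prove 3^N ≥ 34N^5 for all N ≥ 16.
Base step (N = 16): 3^N = 43046721 and 34N^5 = 35651584, so 43046721 ≥ 35651584.
Inductive step: assume the claim holds for N = r, so 3^r ≥ 34r^5.
Then 3^(r + 1) = 3·(3^r) ≥ 3·(34r^5).
Also, for r ≥ 16 we have 3·(34r^5) ≥ 34(r+1)^5, since 3 ≥ (1 + 1/r)^5 for all r ≥ 16.
Combining, 3^(r + 1) ≥ 34(r+1)^5.
By the principle of mathematical induction, the result holds for all N ≥ 16.
Hence the smallest such n₀ is 16.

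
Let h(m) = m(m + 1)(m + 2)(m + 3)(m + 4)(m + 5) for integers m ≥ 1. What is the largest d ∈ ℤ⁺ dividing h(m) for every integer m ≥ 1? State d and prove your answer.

d = 720

Computing the first values: h(1) = 720 and h(2) = 5040; gcd(720, 5040) = 720, so d ≤ 720.
We prove 720 | m(m + 1)(m + 2)(m + 3)(m + 4)(m + 5) for all m ≥ 1 by induction on m.
Base case (m = 1): h(1) = 720 = 720·(1), so 720 | h(1).
For the inductive step, assume it holds for an arbitrary i ≥ 1, i.e. 720 | h(i). Then
h(i+1) − h(i) = (i+1)·(i+2)·(i+3)·(i+4)·(i+5)·(i+6) − i·(i+1)·(i+2)·(i+3)·(i+4)·(i+5) = (i+1)·(i+2)·(i+3)·(i+4)·(i+5)·[(i+6) − i] = 6·(i+1)·(i+2)·(i+3)·(i+4)·(i+5). The product of 5 consecutive integers is divisible by (5)! = 120, so h(i+1) − h(i) is divisible by 6·120 = 720. By the inductive hypothesis 720 | h(i), hence 720 | h(i+1).
This completes the induction.
Therefore the largest such d is 720.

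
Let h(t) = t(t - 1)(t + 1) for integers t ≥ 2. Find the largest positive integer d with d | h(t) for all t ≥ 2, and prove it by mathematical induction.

d = 6

Computing the first values: h(2) = 6 and h(3) = 24; gcd(6, 24) = 6, so d ≤ 6.
We prove 6 | t(t - 1)(t + 1) for all t ≥ 2 by induction on t.
Base case (t = 2): h(2) = 6 = 6·(1), so 6 | h(2).
Suppose the result is true for t = k, i.e. 6 | h(k). Then
h(k+1) − h(k) = k·(k+1)·(k+2) − (k-1)·k·(k+1) = k·(k+1)·[(k+2) − (k-1)] = 3·k·(k+1). The product of 2 consecutive integers is divisible by (2)! = 2, so h(k+1) − h(k) is divisible by 3·2 = 6. By the inductive hypothesis 6 | h(k), hence 6 | h(k+1).
Hence, by induction on t, the claim holds for every t ≥ 2.
Therefore the largest such d is 6.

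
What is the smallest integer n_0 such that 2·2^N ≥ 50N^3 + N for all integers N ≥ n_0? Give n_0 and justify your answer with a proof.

At N = 16: 131072 < 204816, so the inequality fails and n_0 ≥ 17. We prove 2·2^N ≥ 50N^3 + N for all N ≥ 17.
Base case (N = 17): 2·2^N = 262144 and 50N^3 + N = 245667, so 262144 ≥ 245667.
Suppose the result is true for N = i, so 2·2^i ≥ 50i^3 + i.
Then 2·2^(i + 1) = 2·(2·2^i) ≥ 2·(50i^3 + i).
Also, for i ≥ 17 we have 2·(50i^3 + i) ≥ 50(i+1)^3 + (i+1), since 2·(50i^3 + i) − (50(i+1)^3 + (i+1)) = 50i^3 - 150i^2 - 149i - 51, which is nonnegative for all i ≥ 17.
Combining, 2·2^(i + 1) ≥ 50(i+1)^3 + (i+1).
This completes the induction.
Hence the smallest such n_0 is 17.

n_0 = 17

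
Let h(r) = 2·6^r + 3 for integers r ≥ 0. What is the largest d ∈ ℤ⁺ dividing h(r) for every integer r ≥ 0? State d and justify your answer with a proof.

Computing the first values: h(0) = 5 and h(1) = 15; gcd(5, 15) = 5, so d ≤ 5.
We prove 5 | 2·6^r + 3 for all r ≥ 0 by induction on r.
Base step (r = 0): h(0) = 5 = 5·(1), so 5 | h(0).
Suppose the result is true for r = i, i.e. 5 | h(i). Then
h(i+1) = 2·6^(i+1) + 3 = 6·(2·6^i + 3) - 15 = 6·h(i) - 15. The first term is divisible by 5 by the inductive hypothesis, and -15 is divisible by 5. Hence 5 | h(i+1).
This completes the induction.
Therefore the largest such d is 5.

d = 5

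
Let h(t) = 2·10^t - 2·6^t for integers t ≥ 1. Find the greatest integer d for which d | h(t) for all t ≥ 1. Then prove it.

Computing the first values: h(1) = 8 and h(2) = 128; gcd(8, 128) = 8, so d ≤ 8.
We prove 8 | 2·10^t - 2·6^t for all t ≥ 1 by induction on t.
When t = 1: h(1) = 8 = 8·(1), so 8 | h(1).
Inductive step: suppose the statement holds for some r ≥ 1, i.e. 8 | h(r). Then
h(r+1) − 10·h(r) = (2·10^(r+1) - 2·6^(r+1)) − 10·(2·10^r - 2·6^r) = (-2)·6^r·(6 − 10) = (8)·6^r. Since 8 | h(r) by the inductive hypothesis, 8 | 10·h(r); and 8 | 8 since 8 = 8·1. Therefore 8 | h(r+1).
Hence, by induction on t, the claim holds for every t ≥ 1.
Therefore the largest such d is 8.

d = 8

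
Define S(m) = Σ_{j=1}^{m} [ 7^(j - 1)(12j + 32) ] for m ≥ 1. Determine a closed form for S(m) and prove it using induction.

We claim S(m) = 7^m(2m + 5) - 5 for all m ≥ 1.
Base step (m = 1): S(1) = 44, and the closed form gives 44. They agree.
Inductive step: assume the claim holds for m = j, so S(j) = 7^j(2j + 5) - 5.
Then S(j+1) = S(j) + (7^j(12j + 44)) = (7^j(2j + 5) - 5) + (7^j(12j + 44)).
Simplifying, S(j+1) = 14·7^j·j + 49·7^j - 5 = 7^(j+1)(2(j+1) + 5) - 5,
which is the closed form with m = j+1.
By induction, the statement is established for all m ≥ 1.

S(m) = 7^m(2m + 5) - 5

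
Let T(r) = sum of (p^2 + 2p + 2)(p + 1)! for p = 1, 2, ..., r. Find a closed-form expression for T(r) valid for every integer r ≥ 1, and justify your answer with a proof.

We claim T(r) = (r + 1)(r + 2)! - 2 for all r ≥ 1.
For the base case r = 1: T(1) = 10, and the closed form gives 10. They agree.
Inductive step: suppose the statement holds for some p ≥ 1, so T(p) = (p + 1)(p + 2)! - 2.
Then T(p+1) = T(p) + ((p^2 + 4p + 5)(p + 2)!) = ((p + 1)(p + 2)! - 2) + ((p^2 + 4p + 5)(p + 2)!).
Simplifying, T(p+1) = ((p+1) + 1)((p+1) + 2)! - 2,
which is the closed form with r = p+1.
By induction, the statement is established for all r ≥ 1.

T(r) = (r + 1)(r + 2)! - 2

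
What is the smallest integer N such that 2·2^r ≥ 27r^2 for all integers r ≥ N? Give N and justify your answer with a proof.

N = 11

At r = 10: 2048 < 2700, so the inequality fails and N ≥ 11. We prove 2·2^r ≥ 27r^2 for all r ≥ 11.
Base case (r = 11): 2·2^r = 4096 and 27r^2 = 3267, so 4096 ≥ 3267.
Suppose the result is true for r = m, so 2·2^m ≥ 27m^2.
Then 2·2^(m + 1) = 2·(2·2^m) ≥ 2·(27m^2).
Also, for m ≥ 11 we have 2·(27m^2) ≥ 27(m+1)^2, since 2 ≥ (1 + 1/m)^2 for all m ≥ 11.
Combining, 2·2^(m + 1) ≥ 27(m+1)^2.
By induction, the statement is established for all r ≥ 11.
Hence the smallest such N is 11.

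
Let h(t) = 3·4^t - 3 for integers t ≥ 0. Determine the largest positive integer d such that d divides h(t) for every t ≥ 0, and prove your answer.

Computing the first values: h(0) = 0 and h(1) = 9; gcd(0, 9) = 9, so d ≤ 9.
We prove 9 | 3·4^t - 3 for all t ≥ 0 by induction on t.
Base step (t = 0): h(0) = 0 = 9·(0), so 9 | h(0).
Suppose the result is true for t = j, i.e. 9 | h(j). Then
h(j+1) = 3·4^(j+1) - 3 = 4·(3·4^j - 3) + 9 = 4·h(j) + 9. The first term is divisible by 9 by the inductive hypothesis, and 9 is divisible by 9. Hence 9 | h(j+1).
By the principle of mathematical induction, the result holds for all t ≥ 0.
Therefore the largest such d is 9.

d = 9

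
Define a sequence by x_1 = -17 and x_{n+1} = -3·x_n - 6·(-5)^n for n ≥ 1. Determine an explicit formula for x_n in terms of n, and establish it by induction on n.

x_n = -2(-3)^(n - 1) + 3(-5)^n

Computing the first terms: x_1 = -17, x_2 = 81, x_3 = -393. This suggests x_n = -2(-3)^(n - 1) + 3(-5)^n.
For the base case n = 1: the formula gives -17 = -17 = x_1.
Inductive step: assume the claim holds for n = i, so x_i = -2(-3)^(i - 1) + 3(-5)^i.
Then x_{i+1} = -3·x_i - 6·(-5)^i = -3·(-2(-3)^(i - 1) + 3(-5)^i) - 6·(-5)^i = -2(-3)^i + 3(-5)^(i + 1) = -2(-3)^((i+1) - 1) + 3(-5)^(i+1),
which is the claimed formula at n = i+1.
This completes the induction.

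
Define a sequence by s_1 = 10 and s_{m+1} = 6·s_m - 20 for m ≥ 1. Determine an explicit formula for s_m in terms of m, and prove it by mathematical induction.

Computing the first terms: s_1 = 10, s_2 = 40, s_3 = 220. This suggests s_m = 6^m + 4.
When m = 1: the formula gives 10 = 10 = s_1.
Inductive step: assume the claim holds for m = p, so s_p = 6^p + 4.
Then s_{p+1} = 6·s_p - 20 = 6·(6^p + 4) - 20 = 6^(p + 1) + 4,
which is the claimed formula at m = p+1.
By induction, the statement is established for all m ≥ 1.

s_m = 6^m + 4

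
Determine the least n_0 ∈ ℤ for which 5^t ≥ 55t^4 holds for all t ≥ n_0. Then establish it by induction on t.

At t = 7: 78125 < 132055, so the inequality fails and n_0 ≥ 8. We prove 5^t ≥ 55t^4 for all t ≥ 8.
When t = 8: 5^t = 390625 and 55t^4 = 225280, so 390625 ≥ 225280.
Suppose the result is true for t = m, so 5^m ≥ 55m^4.
Then 5^(m + 1) = 5·(5^m) ≥ 5·(55m^4).
Also, for m ≥ 8 we have 5·(55m^4) ≥ 55(m+1)^4, since 5 ≥ (1 + 1/m)^4 for all m ≥ 8.
Combining, 5^(m + 1) ≥ 55(m+1)^4.
By induction, the statement is established for all t ≥ 8.
Hence the smallest such n_0 is 8.

n_0 = 8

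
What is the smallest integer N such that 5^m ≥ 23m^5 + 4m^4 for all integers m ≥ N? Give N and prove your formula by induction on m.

At m = 8: 390625 < 770048, so the inequality fails and N ≥ 9. We prove 5^m ≥ 23m^5 + 4m^4 for all m ≥ 9.
Base step (m = 9): 5^m = 1953125 and 23m^5 + 4m^4 = 1384371, so 1953125 ≥ 1384371.
Inductive step: suppose the statement holds for some r ≥ 9, so 5^r ≥ 23r^5 + 4r^4.
Then 5^(r + 1) = 5·(5^r) ≥ 5·(23r^5 + 4r^4).
Also, for r ≥ 9 we have 5·(23r^5 + 4r^4) ≥ 23(r+1)^5 + 4(r+1)^4, since 5·(23r^5 + 4r^4) − (23(r+1)^5 + 4(r+1)^4) = 92r^5 - 99r^4 - 246r^3 - 254r^2 - 131r - 27, which is nonnegative for all r ≥ 9.
Combining, 5^(r + 1) ≥ 23(r+1)^5 + 4(r+1)^4.
This completes the induction.
Hence the smallest such N is 9.

N = 9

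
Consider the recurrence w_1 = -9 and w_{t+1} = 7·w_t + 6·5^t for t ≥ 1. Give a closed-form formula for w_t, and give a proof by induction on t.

Computing the first terms: w_1 = -9, w_2 = -33, w_3 = -81. This suggests w_t = -3·5^t + 6·7^(t - 1).
Base case (t = 1): the formula gives -9 = -9 = w_1.
For the inductive step, assume it holds for an arbitrary r ≥ 1, so w_r = -3·5^r + 6·7^(r - 1).
Then w_{r+1} = 7·w_r + 6·5^r = 7·(-3·5^r + 6·7^(r - 1)) + 6·5^r = -3·5^(r + 1) + 6·7^r = -3·5^(r+1) + 6·7^((r+1) - 1),
which is the claimed formula at t = r+1.
By induction, the statement is established for all t ≥ 1.

w_t = -3·5^t + 6·7^(t - 1)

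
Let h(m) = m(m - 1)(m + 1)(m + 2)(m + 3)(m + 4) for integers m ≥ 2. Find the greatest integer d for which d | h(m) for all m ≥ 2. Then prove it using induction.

Computing the first values: h(2) = 720 and h(3) = 5040; gcd(720, 5040) = 720, so d ≤ 720.
We prove 720 | m(m - 1)(m + 1)(m + 2)(m + 3)(m + 4) for all m ≥ 2 by induction on m.
When m = 2: h(2) = 720 = 720·(1), so 720 | h(2).
Inductive step: suppose the statement holds for some j ≥ 2, i.e. 720 | h(j). Then
h(j+1) − h(j) = j·(j+1)·(j+2)·(j+3)·(j+4)·(j+5) − (j-1)·j·(j+1)·(j+2)·(j+3)·(j+4) = j·(j+1)·(j+2)·(j+3)·(j+4)·[(j+5) − (j-1)] = 6·j·(j+1)·(j+2)·(j+3)·(j+4). The product of 5 consecutive integers is divisible by (5)! = 120, so h(j+1) − h(j) is divisible by 6·120 = 720. By the inductive hypothesis 720 | h(j), hence 720 | h(j+1).
This completes the induction.
Therefore the largest such d is 720.

d = 720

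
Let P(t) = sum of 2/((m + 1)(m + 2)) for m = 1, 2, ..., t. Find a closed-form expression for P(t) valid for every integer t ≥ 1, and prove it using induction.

P(t) = t/(t + 2)

We claim P(t) = t/(t + 2) for all t ≥ 1.
Base case (t = 1): P(1) = 1/3, and the closed form gives 1/3. They agree.
Suppose the result is true for t = m, so P(m) = m/(m + 2).
Then P(m+1) = P(m) + (2/((m + 2)(m + 3))) = (m/(m + 2)) + (2/((m + 2)(m + 3))).
Simplifying, P(m+1) = (m + 1)/(m + 3) = (m+1)/((m+1) + 2),
which is the closed form with t = m+1.
By induction, the statement is established for all t ≥ 1.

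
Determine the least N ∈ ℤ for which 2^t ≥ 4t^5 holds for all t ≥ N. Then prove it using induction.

At t = 25: 33554432 < 39062500, so the inequality fails and N ≥ 26. We prove 2^t ≥ 4t^5 for all t ≥ 26.
Base case (t = 26): 2^t = 67108864 and 4t^5 = 47525504, so 67108864 ≥ 47525504.
Suppose the result is true for t = r, so 2^r ≥ 4r^5.
Then 2^(r + 1) = 2·(2^r) ≥ 2·(4r^5).
Also, for r ≥ 26 we have 2·(4r^5) ≥ 4(r+1)^5, since 2 ≥ (1 + 1/r)^5 for all r ≥ 26.
Combining, 2^(r + 1) ≥ 4(r+1)^5.
By induction, the statement is established for all t ≥ 26.
Hence the smallest such N is 26.

N = 26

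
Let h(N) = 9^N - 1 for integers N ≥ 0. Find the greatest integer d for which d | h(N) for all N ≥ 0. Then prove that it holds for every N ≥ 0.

d = 8

Computing the first values: h(0) = 0 and h(1) = 8; gcd(0, 8) = 8, so d ≤ 8.
We prove 8 | 9^N - 1 for all N ≥ 0 by induction on N.
Base case (N = 0): h(0) = 0 = 8·(0), so 8 | h(0).
For the inductive step, assume it holds for an arbitrary r ≥ 0, i.e. 8 | h(r). Then
h(r+1) = 9^(r+1) - 1 = 9·(9^r - 1) + 8 = 9·h(r) + 8. The first term is divisible by 8 by the inductive hypothesis, and 8 is divisible by 8. Hence 8 | h(r+1).
By induction, the statement is established for all N ≥ 0.
Therefore the largest such d is 8.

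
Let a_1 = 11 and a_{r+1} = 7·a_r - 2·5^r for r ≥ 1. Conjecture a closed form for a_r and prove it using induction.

Computing the first terms: a_1 = 11, a_2 = 67, a_3 = 419. This suggests a_r = 5^r + 6·7^(r - 1).
Base step (r = 1): the formula gives 11 = 11 = a_1.
Suppose the result is true for r = m, so a_m = 5^m + 6·7^(m - 1).
Then a_{m+1} = 7·a_m - 2·5^m = 7·(5^m + 6·7^(m - 1)) - 2·5^m = 5^(m + 1) + 6·7^m = 5^(m+1) + 6·7^((m+1) - 1),
which is the claimed formula at r = m+1.
By the principle of mathematical induction, the result holds for all r ≥ 1.

a_r = 5^r + 6·7^(r - 1)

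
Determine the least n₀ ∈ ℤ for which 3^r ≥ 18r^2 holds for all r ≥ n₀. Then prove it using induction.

At r = 5: 243 < 450, so the inequality fails and n₀ ≥ 6. We prove 3^r ≥ 18r^2 for all r ≥ 6.
When r = 6: 3^r = 729 and 18r^2 = 648, so 729 ≥ 648.
Suppose the result is true for r = m, so 3^m ≥ 18m^2.
Then 3^(m + 1) = 3·(3^m) ≥ 3·(18m^2).
Also, for m ≥ 6 we have 3·(18m^2) ≥ 18(m+1)^2, since 3 ≥ (1 + 1/m)^2 for all m ≥ 6.
Combining, 3^(m + 1) ≥ 18(m+1)^2.
By the principle of mathematical induction, the result holds for all r ≥ 6.
Hence the smallest such n₀ is 6.

n₀ = 6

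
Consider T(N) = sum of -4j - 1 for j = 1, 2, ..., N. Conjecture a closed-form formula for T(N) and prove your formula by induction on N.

T(N) = -N(2N + 3)

We claim T(N) = -N(2N + 3) for all N ≥ 1.
For the base case N = 1: T(1) = -5, and the closed form gives -5. They agree.
For the inductive step, assume it holds for an arbitrary j ≥ 1, so T(j) = j(-2j - 3).
Then T(j+1) = T(j) + (-4j - 5) = (j(-2j - 3)) + (-4j - 5).
Simplifying, T(j+1) = -(j + 1)(2j + 5) = -(j+1)(2(j+1) + 3),
which is the closed form with N = j+1.
By induction, the statement is established for all N ≥ 1.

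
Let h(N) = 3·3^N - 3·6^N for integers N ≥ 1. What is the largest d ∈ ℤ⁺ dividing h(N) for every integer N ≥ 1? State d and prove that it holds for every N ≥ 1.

d = 9

Computing the first values: h(1) = -9 and h(2) = -81; gcd(-9, -81) = 9, so d ≤ 9.
We prove 9 | 3·3^N - 3·6^N for all N ≥ 1 by induction on N.
When N = 1: h(1) = -9 = 9·(-1), so 9 | h(1).
Inductive step: assume the claim holds for N = j, i.e. 9 | h(j). Then
h(j+1) − 6·h(j) = (3·3^(j+1) - 3·6^(j+1)) − 6·(3·3^j - 3·6^j) = (3)·3^j·(3 − 6) = (-9)·3^j. Since 9 | h(j) by the inductive hypothesis, 9 | 6·h(j); and 9 | -9 since -9 = 9·-1. Therefore 9 | h(j+1).
By the principle of mathematical induction, the result holds for all N ≥ 1.
Therefore the largest such d is 9.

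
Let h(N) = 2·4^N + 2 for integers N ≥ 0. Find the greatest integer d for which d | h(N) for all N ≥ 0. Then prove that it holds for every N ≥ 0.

Computing the first values: h(0) = 4 and h(1) = 10; gcd(4, 10) = 2, so d ≤ 2.
We prove 2 | 2·4^N + 2 for all N ≥ 0 by induction on N.
When N = 0: h(0) = 4 = 2·(2), so 2 | h(0).
Suppose the result is true for N = r, i.e. 2 | h(r). Then
h(r+1) = 2·4^(r+1) + 2 = 4·(2·4^r + 2) - 6 = 4·h(r) - 6. The first term is divisible by 2 by the inductive hypothesis, and -6 is divisible by 2. Hence 2 | h(r+1).
Hence, by induction on N, the claim holds for every N ≥ 0.
Therefore the largest such d is 2.

d = 2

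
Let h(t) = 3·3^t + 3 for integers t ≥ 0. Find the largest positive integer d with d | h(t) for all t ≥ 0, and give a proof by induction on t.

d = 6

Computing the first values: h(0) = 6 and h(1) = 12; gcd(6, 12) = 6, so d ≤ 6.
We prove 6 | 3·3^t + 3 for all t ≥ 0 by induction on t.
Base case (t = 0): h(0) = 6 = 6·(1), so 6 | h(0).
Suppose the result is true for t = i, i.e. 6 | h(i). Then
h(i+1) = 3·3^(i+1) + 3 = 3·(3·3^i + 3) - 6 = 3·h(i) - 6. The first term is divisible by 6 by the inductive hypothesis, and -6 is divisible by 6. Hence 6 | h(i+1).
By the principle of mathematical induction, the result holds for all t ≥ 0.
Therefore the largest such d is 6.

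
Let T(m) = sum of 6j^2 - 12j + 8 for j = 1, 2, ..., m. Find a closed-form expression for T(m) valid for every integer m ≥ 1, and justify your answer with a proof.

We claim T(m) = m(2m^2 - 3m + 3) for all m ≥ 1.
For the base case m = 1: T(1) = 2, and the closed form gives 2. They agree.
Inductive step: suppose the statement holds for some j ≥ 1, so T(j) = j(2j^2 - 3j + 3).
Then T(j+1) = T(j) + (6j^2 + 2) = (j(2j^2 - 3j + 3)) + (6j^2 + 2).
Simplifying, T(j+1) = (j + 1)(2j^2 + j + 2) = (j+1)(2(j+1)^2 - 3(j+1) + 3),
which is the closed form with m = j+1.
Hence, by induction on m, the claim holds for every m ≥ 1.

T(m) = m(2m^2 - 3m + 3)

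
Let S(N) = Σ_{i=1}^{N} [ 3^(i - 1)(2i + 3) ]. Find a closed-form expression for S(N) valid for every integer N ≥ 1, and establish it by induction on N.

S(N) = 3^N(N + 1) - 1

We claim S(N) = 3^N(N + 1) - 1 for all N ≥ 1.
For the base case N = 1: S(1) = 5, and the closed form gives 5. They agree.
Inductive step: suppose the statement holds for some i ≥ 1, so S(i) = 3^i(i + 1) - 1.
Then S(i+1) = S(i) + (3^i(2i + 5)) = (3^i(i + 1) - 1) + (3^i(2i + 5)).
Simplifying, S(i+1) = 3·3^i·i + 6·3^i - 1 = 3^(i+1)((i+1) + 1) - 1,
which is the closed form with N = i+1.
By the principle of mathematical induction, the result holds for all N ≥ 1.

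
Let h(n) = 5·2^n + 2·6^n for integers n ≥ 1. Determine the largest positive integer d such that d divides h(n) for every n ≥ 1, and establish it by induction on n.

Computing the first values: h(1) = 22 and h(2) = 92; gcd(22, 92) = 2, so d ≤ 2.
We prove 2 | 5·2^n + 2·6^n for all n ≥ 1 by induction on n.
Base step (n = 1): h(1) = 22 = 2·(11), so 2 | h(1).
Suppose the result is true for n = k, i.e. 2 | h(k). Then
h(k+1) − 6·h(k) = (5·2^(k+1) + 2·6^(k+1)) − 6·(5·2^k + 2·6^k) = (5)·2^k·(2 − 6) = (-20)·2^k. Since 2 | h(k) by the inductive hypothesis, 2 | 6·h(k); and 2 | -20 since -20 = 2·-10. Therefore 2 | h(k+1).
This completes the induction.
Therefore the largest such d is 2.

d = 2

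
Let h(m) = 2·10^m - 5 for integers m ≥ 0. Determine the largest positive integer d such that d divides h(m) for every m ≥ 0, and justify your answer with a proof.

Computing the first values: h(0) = -3 and h(1) = 15; gcd(-3, 15) = 3, so d ≤ 3.
We prove 3 | 2·10^m - 5 for all m ≥ 0 by induction on m.
For the base case m = 0: h(0) = -3 = 3·(-1), so 3 | h(0).
Inductive step: suppose the statement holds for some i ≥ 0, i.e. 3 | h(i). Then
h(i+1) = 2·10^(i+1) - 5 = 10·(2·10^i - 5) + 45 = 10·h(i) + 45. The first term is divisible by 3 by the inductive hypothesis, and 45 is divisible by 3. Hence 3 | h(i+1).
By the principle of mathematical induction, the result holds for all m ≥ 0.
Therefore the largest such d is 3.

d = 3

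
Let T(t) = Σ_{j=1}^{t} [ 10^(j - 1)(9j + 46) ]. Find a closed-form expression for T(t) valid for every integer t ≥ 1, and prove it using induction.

We claim T(t) = 10^t(t + 5) - 5 for all t ≥ 1.
Base case (t = 1): T(1) = 55, and the closed form gives 55. They agree.
Inductive step: assume the claim holds for t = j, so T(j) = 10^j(j + 5) - 5.
Then T(j+1) = T(j) + (10^j(9j + 55)) = (10^j(j + 5) - 5) + (10^j(9j + 55)).
Simplifying, T(j+1) = 10·10^j·j + 60·10^j - 5 = 10^(j+1)((j+1) + 5) - 5,
which is the closed form with t = j+1.
This completes the induction.

T(t) = 10^t(t + 5) - 5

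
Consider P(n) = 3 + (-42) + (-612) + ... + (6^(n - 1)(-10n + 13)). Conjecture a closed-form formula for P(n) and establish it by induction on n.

P(n) = 6^n(-2n + 3) - 3

We claim P(n) = 6^n(-2n + 3) - 3 for all n ≥ 1.
When n = 1: P(1) = 3, and the closed form gives 3. They agree.
Suppose the result is true for n = k, so P(k) = 6^k(-2k + 3) - 3.
Then P(k+1) = P(k) + (6^k(-10k + 3)) = (6^k(-2k + 3) - 3) + (6^k(-10k + 3)).
Simplifying, P(k+1) = -12·6^k·k + 6·6^k - 3 = 6^(k+1)(-2(k+1) + 3) - 3,
which is the closed form with n = k+1.
By the principle of mathematical induction, the result holds for all n ≥ 1.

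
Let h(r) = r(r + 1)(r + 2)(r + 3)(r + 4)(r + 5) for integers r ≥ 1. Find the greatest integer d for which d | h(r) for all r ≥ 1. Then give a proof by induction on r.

d = 720

Computing the first values: h(1) = 720 and h(2) = 5040; gcd(720, 5040) = 720, so d ≤ 720.
We prove 720 | r(r + 1)(r + 2)(r + 3)(r + 4)(r + 5) for all r ≥ 1 by induction on r.
When r = 1: h(1) = 720 = 720·(1), so 720 | h(1).
Suppose the result is true for r = i, i.e. 720 | h(i). Then
h(i+1) − h(i) = (i+1)·(i+2)·(i+3)·(i+4)·(i+5)·(i+6) − i·(i+1)·(i+2)·(i+3)·(i+4)·(i+5) = (i+1)·(i+2)·(i+3)·(i+4)·(i+5)·[(i+6) − i] = 6·(i+1)·(i+2)·(i+3)·(i+4)·(i+5). The product of 5 consecutive integers is divisible by (5)! = 120, so h(i+1) − h(i) is divisible by 6·120 = 720. By the inductive hypothesis 720 | h(i), hence 720 | h(i+1).
This completes the induction.
Therefore the largest such d is 720.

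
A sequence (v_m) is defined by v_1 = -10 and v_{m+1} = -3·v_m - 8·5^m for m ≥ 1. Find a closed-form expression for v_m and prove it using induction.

Computing the first terms: v_1 = -10, v_2 = -10, v_3 = -170. This suggests v_m = -5(-3)^(m - 1) - 5^m.
Base case (m = 1): the formula gives -10 = -10 = v_1.
Inductive step: assume the claim holds for m = k, so v_k = -5(-3)^(k - 1) - 5^k.
Then v_{k+1} = -3·v_k - 8·5^k = -3·(-5(-3)^(k - 1) - 5^k) - 8·5^k = -5(-3)^k - 5^(k + 1) = -5(-3)^((k+1) - 1) - 5^(k+1),
which is the claimed formula at m = k+1.
By the principle of mathematical induction, the result holds for all m ≥ 1.

v_m = -5(-3)^(m - 1) - 5^m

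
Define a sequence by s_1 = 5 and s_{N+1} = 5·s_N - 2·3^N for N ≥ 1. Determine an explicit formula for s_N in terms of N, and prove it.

s_N = 3^N + 2·5^(N - 1)

Computing the first terms: s_1 = 5, s_2 = 19, s_3 = 77. This suggests s_N = 3^N + 2·5^(N - 1).
When N = 1: the formula gives 5 = 5 = s_1.
For the inductive step, assume it holds for an arbitrary p ≥ 1, so s_p = 3^p + 2·5^(p - 1).
Then s_{p+1} = 5·s_p - 2·3^p = 5·(3^p + 2·5^(p - 1)) - 2·3^p = 3^(p + 1) + 2·5^p = 3^(p+1) + 2·5^((p+1) - 1),
which is the claimed formula at N = p+1.
Hence, by induction on N, the claim holds for every N ≥ 1.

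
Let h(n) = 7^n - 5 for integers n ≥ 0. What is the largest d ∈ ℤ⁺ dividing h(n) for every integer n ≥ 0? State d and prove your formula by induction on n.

Computing the first values: h(0) = -4 and h(1) = 2; gcd(-4, 2) = 2, so d ≤ 2.
We prove 2 | 7^n - 5 for all n ≥ 0 by induction on n.
When n = 0: h(0) = -4 = 2·(-2), so 2 | h(0).
Inductive step: suppose the statement holds for some k ≥ 0, i.e. 2 | h(k). Then
h(k+1) = 7^(k+1) - 5 = 7·(7^k - 5) + 30 = 7·h(k) + 30. The first term is divisible by 2 by the inductive hypothesis, and 30 is divisible by 2. Hence 2 | h(k+1).
Hence, by induction on n, the claim holds for every n ≥ 0.
Therefore the largest such d is 2.

d = 2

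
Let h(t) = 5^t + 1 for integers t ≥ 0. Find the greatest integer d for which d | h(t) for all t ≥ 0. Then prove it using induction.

Computing the first values: h(0) = 2 and h(1) = 6; gcd(2, 6) = 2, so d ≤ 2.
We prove 2 | 5^t + 1 for all t ≥ 0 by induction on t.
Base step (t = 0): h(0) = 2 = 2·(1), so 2 | h(0).
Suppose the result is true for t = i, i.e. 2 | h(i). Then
h(i+1) = 5^(i+1) + 1 = 5·(5^i + 1) - 4 = 5·h(i) - 4. The first term is divisible by 2 by the inductive hypothesis, and -4 is divisible by 2. Hence 2 | h(i+1).
By induction, the statement is established for all t ≥ 0.
Therefore the largest such d is 2.

d = 2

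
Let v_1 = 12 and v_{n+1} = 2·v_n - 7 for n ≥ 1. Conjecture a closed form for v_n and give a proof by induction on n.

Computing the first terms: v_1 = 12, v_2 = 17, v_3 = 27. This suggests v_n = 5·2^(n - 1) + 7.
Base case (n = 1): the formula gives 12 = 12 = v_1.
For the inductive step, assume it holds for an arbitrary r ≥ 1, so v_r = 5·2^(r - 1) + 7.
Then v_{r+1} = 2·v_r - 7 = 2·(5·2^(r - 1) + 7) - 7 = 5·2^r + 7 = 5·2^((r+1) - 1) + 7,
which is the claimed formula at n = r+1.
By the principle of mathematical induction, the result holds for all n ≥ 1.

v_n = 5·2^(n - 1) + 7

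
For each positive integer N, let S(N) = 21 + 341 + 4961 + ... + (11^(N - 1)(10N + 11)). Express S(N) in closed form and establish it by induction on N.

S(N) = 11^N(N + 1) - 1

We claim S(N) = 11^N(N + 1) - 1 for all N ≥ 1.
When N = 1: S(1) = 21, and the closed form gives 21. They agree.
For the inductive step, assume it holds for an arbitrary i ≥ 1, so S(i) = 11^i(i + 1) - 1.
Then S(i+1) = S(i) + (11^i(10i + 21)) = (11^i(i + 1) - 1) + (11^i(10i + 21)).
Simplifying, S(i+1) = 11·11^i·i + 22·11^i - 1 = 11^(i+1)((i+1) + 1) - 1,
which is the closed form with N = i+1.
By the principle of mathematical induction, the result holds for all N ≥ 1.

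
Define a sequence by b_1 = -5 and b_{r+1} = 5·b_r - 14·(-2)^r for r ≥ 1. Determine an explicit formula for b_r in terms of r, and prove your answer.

b_r = -(-2)^(r + 1) - 5^(r - 1)

Computing the first terms: b_1 = -5, b_2 = 3, b_3 = -41. This suggests b_r = -(-2)^(r + 1) - 5^(r - 1).
Base case (r = 1): the formula gives -5 = -5 = b_1.
Inductive step: assume the claim holds for r = k, so b_k = -(-2)^(k + 1) - 5^(k - 1).
Then b_{k+1} = 5·b_k - 14·(-2)^k = 5·(-(-2)^(k + 1) - 5^(k - 1)) - 14·(-2)^k = -(-2)^(k + 2) - 5^k = -(-2)^((k+1) + 1) - 5^((k+1) - 1),
which is the claimed formula at r = k+1.
By induction, the statement is established for all r ≥ 1.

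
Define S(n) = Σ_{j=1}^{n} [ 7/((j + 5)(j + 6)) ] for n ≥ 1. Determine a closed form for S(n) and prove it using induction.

S(n) = 7n/(6(n + 6))

We claim S(n) = 7n/(6(n + 6)) for all n ≥ 1.
When n = 1: S(1) = 1/6, and the closed form gives 1/6. They agree.
Inductive step: assume the claim holds for n = j, so S(j) = 7j/(6(j + 6)).
Then S(j+1) = S(j) + (7/((j + 6)(j + 7))) = (7j/(6(j + 6))) + (7/((j + 6)(j + 7))).
Simplifying, S(j+1) = 7(j + 1)/(6(j + 7)) = 7(j+1)/(6((j+1) + 6)),
which is the closed form with n = j+1.
Hence, by induction on n, the claim holds for every n ≥ 1.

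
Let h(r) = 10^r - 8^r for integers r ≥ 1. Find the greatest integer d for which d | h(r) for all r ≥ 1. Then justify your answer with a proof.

Computing the first values: h(1) = 2 and h(2) = 36; gcd(2, 36) = 2, so d ≤ 2.
We prove 2 | 10^r - 8^r for all r ≥ 1 by induction on r.
Base step (r = 1): h(1) = 2 = 2·(1), so 2 | h(1).
Suppose the result is true for r = p, i.e. 2 | h(p). Then
10^{p+1} − 8^{p+1} = 10·10^p − 8·8^p = 10·(10^p − 8^p) + (2)·8^p. The first term is divisible by 2 by the inductive hypothesis, and the second term (2)·8^p is divisible by 2 since 2 | 2. Hence 2 | h(p+1).
By induction, the statement is established for all r ≥ 1.
Therefore the largest such d is 2.

d = 2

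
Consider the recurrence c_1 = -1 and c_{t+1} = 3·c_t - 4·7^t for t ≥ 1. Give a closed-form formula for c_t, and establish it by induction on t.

Computing the first terms: c_1 = -1, c_2 = -31, c_3 = -289. This suggests c_t = 2·3^t - 7^t.
When t = 1: the formula gives -1 = -1 = c_1.
Inductive step: suppose the statement holds for some j ≥ 1, so c_j = 2·3^j - 7^j.
Then c_{j+1} = 3·c_j - 4·7^j = 3·(2·3^j - 7^j) - 4·7^j = 2·3^(j + 1) - 7^(j + 1),
which is the claimed formula at t = j+1.
Hence, by induction on t, the claim holds for every t ≥ 1.

c_t = 2·3^t - 7^t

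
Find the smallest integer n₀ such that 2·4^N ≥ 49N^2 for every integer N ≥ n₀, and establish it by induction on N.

n₀ = 5

At N = 4: 512 < 784, so the inequality fails and n₀ ≥ 5. We prove 2·4^N ≥ 49N^2 for all N ≥ 5.
For the base case N = 5: 2·4^N = 2048 and 49N^2 = 1225, so 2048 ≥ 1225.
For the inductive step, assume it holds for an arbitrary i ≥ 5, so 2·4^i ≥ 49i^2.
Then 2·4^(i + 1) = 4·(2·4^i) ≥ 4·(49i^2).
Also, for i ≥ 5 we have 4·(49i^2) ≥ 49(i+1)^2, since 4 ≥ (1 + 1/i)^2 for all i ≥ 5.
Combining, 2·4^(i + 1) ≥ 49(i+1)^2.
This completes the induction.
Hence the smallest such n₀ is 5.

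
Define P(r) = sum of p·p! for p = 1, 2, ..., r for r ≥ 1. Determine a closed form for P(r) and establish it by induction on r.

We claim P(r) = (r + 1)! - 1 for all r ≥ 1.
For the base case r = 1: P(1) = 1, and the closed form gives 1. They agree.
Inductive step: assume the claim holds for r = p, so P(p) = (p + 1)! - 1.
Then P(p+1) = P(p) + ((p + 1)(p + 1)!) = ((p + 1)! - 1) + ((p + 1)(p + 1)!).
Simplifying, P(p+1) = ((p+1) + 1)! - 1,
which is the closed form with r = p+1.
By the principle of mathematical induction, the result holds for all r ≥ 1.

P(r) = (r + 1)! - 1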